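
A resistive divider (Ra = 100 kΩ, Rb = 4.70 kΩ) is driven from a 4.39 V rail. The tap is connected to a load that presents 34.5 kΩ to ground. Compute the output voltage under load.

V_out ≈ 0.174 V

The load sits in parallel with Rb: Rb‖R_L = (4.70 × 34.5) / (4.70 + 34.5) = 4.136 kΩ.
V_out = 4.39 × 4.136 / (100 + 4.136) = 4.39 × 4.136/104.1 = 0.174 V.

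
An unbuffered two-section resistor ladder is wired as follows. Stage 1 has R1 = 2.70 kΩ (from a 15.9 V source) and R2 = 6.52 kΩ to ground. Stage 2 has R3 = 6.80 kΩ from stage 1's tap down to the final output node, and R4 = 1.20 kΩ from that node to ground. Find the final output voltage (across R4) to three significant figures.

V_out ≈ 1.36 V

Stage 2 presents R3+R4 = 8.000 kΩ as a load on stage 1's tap.
Stage 1's lower leg becomes R2‖(R3+R4) = 3.592 kΩ, so V_mid = 15.9 × 3.592/6.292 = 9.077 V.
Stage 2 is itself unloaded: V_out = V_mid × R4/(R3+R4) = 9.077 × 1.20/8.000 = 1.36 V.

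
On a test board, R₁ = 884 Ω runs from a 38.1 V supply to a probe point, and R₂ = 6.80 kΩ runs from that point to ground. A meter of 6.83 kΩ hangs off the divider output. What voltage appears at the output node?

The load sits in parallel with R₂: R₂‖R_L = (6800 × 6830) / (6800 + 6830) = 3407 Ω.
V_out = 38.1 × 3407 / (884 + 3407) = 38.1 × 3407/4291 = 30.3 V.
(Unloaded it would have been 33.7 V.)

V_out ≈ 30.3 V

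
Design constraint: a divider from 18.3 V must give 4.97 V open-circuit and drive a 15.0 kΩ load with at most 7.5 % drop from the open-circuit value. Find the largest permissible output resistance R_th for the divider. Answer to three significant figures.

Loading drop = R_th/(R_th + R_L) ≤ 0.0750, so R_th ≤ R_L · ε/(1−ε) = 15.0 kΩ × 0.0750/0.9250 = 1.22 kΩ.

R_th ≤ 1.22 kΩ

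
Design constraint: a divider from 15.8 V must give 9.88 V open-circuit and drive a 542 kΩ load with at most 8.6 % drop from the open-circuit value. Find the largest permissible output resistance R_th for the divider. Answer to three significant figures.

Loading drop = R_th/(R_th + R_L) ≤ 0.0860, so R_th ≤ R_L · ε/(1−ε) = 542 kΩ × 0.0860/0.9140 = 51.0 kΩ.

R_th ≤ 51.0 kΩ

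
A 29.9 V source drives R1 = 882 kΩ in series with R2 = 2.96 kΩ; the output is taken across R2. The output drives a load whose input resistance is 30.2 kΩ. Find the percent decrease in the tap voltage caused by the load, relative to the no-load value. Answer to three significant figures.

8.90 %

Unloaded V = 29.9 × 2.96/885.0 = 0.10001 V.
Loaded: R2‖R_L = 2.696 kΩ, giving V = 29.9 × 2.696/884.7 = 0.091109 V.
Drop = (0.10001 − 0.091109) / 0.10001 = 8.90 %.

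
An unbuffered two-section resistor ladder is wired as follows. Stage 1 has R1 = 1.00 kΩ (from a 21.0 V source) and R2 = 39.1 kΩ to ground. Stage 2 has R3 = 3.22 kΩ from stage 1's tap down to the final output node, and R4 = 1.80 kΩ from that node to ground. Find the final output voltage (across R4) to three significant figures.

Stage 2 presents R3+R4 = 5.020 kΩ as a load on stage 1's tap.
Stage 1's lower leg becomes R2‖(R3+R4) = 4.449 kΩ, so V_mid = 21.0 × 4.449/5.449 = 17.15 V.
Stage 2 is itself unloaded: V_out = V_mid × R4/(R3+R4) = 17.15 × 1.80/5.020 = 6.15 V.

V_out ≈ 6.15 V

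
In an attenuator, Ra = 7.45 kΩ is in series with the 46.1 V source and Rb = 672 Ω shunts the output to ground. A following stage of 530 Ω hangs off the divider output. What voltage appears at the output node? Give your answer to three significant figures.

V_out ≈ 1.76 V

The load sits in parallel with Rb: Rb‖R_L = (672 × 530) / (672 + 530) = 296.3 Ω.
V_out = 46.1 × 296.3 / (7450 + 296.3) = 46.1 × 296.3/7746 = 1.76 V.
(Unloaded it would have been 3.81 V.)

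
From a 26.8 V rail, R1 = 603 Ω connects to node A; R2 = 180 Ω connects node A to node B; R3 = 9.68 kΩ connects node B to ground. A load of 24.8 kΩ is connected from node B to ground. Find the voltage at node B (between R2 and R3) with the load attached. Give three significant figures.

At node B, R3 is in parallel with the load: R3‖R_L = 6962 Ω.
Below node A the resistance is R2 + (R3‖R_L) = 7142 Ω, so V_A = 26.8 × 7142/7745 = 24.71 V.
Then V_B = V_A × (R3‖R_L)/(R2 + R3‖R_L) = 24.71 × 6962/7142 = 24.1 V.

V ≈ 24.1 V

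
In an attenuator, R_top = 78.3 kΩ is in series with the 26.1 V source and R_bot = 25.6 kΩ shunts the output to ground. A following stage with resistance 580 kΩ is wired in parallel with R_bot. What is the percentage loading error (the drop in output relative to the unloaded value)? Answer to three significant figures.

3.22 %

The divider's output (Thévenin) resistance is R_top‖R_bot = 19.29 kΩ.
Fractional drop under load = R_th/(R_th + R_L) = 19.29 / (19.29 + 580) = 0.03219.
So the output falls by 3.22 %.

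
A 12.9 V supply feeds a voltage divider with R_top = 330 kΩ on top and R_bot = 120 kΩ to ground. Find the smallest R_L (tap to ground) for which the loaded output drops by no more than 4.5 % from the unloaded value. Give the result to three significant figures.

Output resistance R_th = R_top‖R_bot = (330 × 120)/450.0 = 88.00 kΩ.
The fractional drop is R_th/(R_th + R_L); requiring this ≤ 0.0450 gives R_L ≥ R_th(1/0.0450 − 1) = 88.00 × 21.22 = 1.87 MΩ.

R_L(min) ≈ 1.87 MΩ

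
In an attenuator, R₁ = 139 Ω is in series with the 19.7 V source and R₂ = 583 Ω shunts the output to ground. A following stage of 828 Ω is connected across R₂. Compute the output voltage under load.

V_out ≈ 14.0 V

The load sits in parallel with R₂: R₂‖R_L = (583 × 828) / (583 + 828) = 342.1 Ω.
V_out = 19.7 × 342.1 / (139 + 342.1) = 19.7 × 342.1/481.1 = 14.0 V.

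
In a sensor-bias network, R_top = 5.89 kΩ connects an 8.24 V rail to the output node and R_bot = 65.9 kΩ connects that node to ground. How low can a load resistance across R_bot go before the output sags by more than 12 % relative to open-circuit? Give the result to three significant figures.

R_L(min) ≈ 39.6 kΩ

Output resistance R_th = R_top‖R_bot = (5.89 × 65.9)/71.79 = 5.407 kΩ.
The fractional drop is R_th/(R_th + R_L); requiring this ≤ 0.120 gives R_L ≥ R_th(1/0.120 − 1) = 5.407 × 7.333 = 39.6 kΩ.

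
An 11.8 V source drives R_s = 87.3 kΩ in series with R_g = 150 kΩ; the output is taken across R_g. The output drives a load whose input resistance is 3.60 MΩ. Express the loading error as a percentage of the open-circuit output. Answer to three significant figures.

The divider's output (Thévenin) resistance is R_s‖R_g = 55.18 kΩ.
Fractional drop under load = R_th/(R_th + R_L) = 55.18 / (55.18 + 3600) = 0.01510.
So the output falls by 1.51 %.

1.51 %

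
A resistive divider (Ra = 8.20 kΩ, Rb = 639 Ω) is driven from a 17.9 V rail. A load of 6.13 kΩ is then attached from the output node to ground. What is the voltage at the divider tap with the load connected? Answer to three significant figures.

V_out ≈ 1.18 V

The load sits in parallel with Rb: Rb‖R_L = (639 × 6130) / (639 + 6130) = 578.7 Ω.
V_out = 17.9 × 578.7 / (8200 + 578.7) = 17.9 × 578.7/8779 = 1.18 V.
(Unloaded it would have been 1.29 V.)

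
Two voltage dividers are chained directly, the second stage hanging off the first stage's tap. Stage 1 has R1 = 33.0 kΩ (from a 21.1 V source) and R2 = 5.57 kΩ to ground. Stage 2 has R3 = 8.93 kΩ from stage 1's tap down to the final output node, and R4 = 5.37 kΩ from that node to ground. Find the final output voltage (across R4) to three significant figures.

Stage 2 presents R3+R4 = 14.30 kΩ as a load on stage 1's tap.
Stage 1's lower leg becomes R2‖(R3+R4) = 4.009 kΩ, so V_mid = 21.1 × 4.009/37.01 = 2.285 V.
Stage 2 is itself unloaded: V_out = V_mid × R4/(R3+R4) = 2.285 × 5.37/14.30 = 0.858 V.

V_out ≈ 0.858 V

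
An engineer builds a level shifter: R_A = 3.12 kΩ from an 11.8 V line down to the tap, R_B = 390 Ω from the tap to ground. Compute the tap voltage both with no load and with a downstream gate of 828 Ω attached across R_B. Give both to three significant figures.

Open-circuit: V = 11.8 × 390/(3120 + 390) = 1.31 V.
With the load, R_B becomes R_B‖R_L = 265.1 Ω, so V = 11.8 × 265.1/3385 = 0.924 V.

Unloaded: 1.31 V; loaded: 0.924 V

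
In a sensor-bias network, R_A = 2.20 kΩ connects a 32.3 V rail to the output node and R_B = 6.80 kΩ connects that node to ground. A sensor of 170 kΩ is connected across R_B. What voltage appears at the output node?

The load sits in parallel with R_B: R_B‖R_L = (6.80 × 170) / (6.80 + 170) = 6.538 kΩ.
V_out = 32.3 × 6.538 / (2.20 + 6.538) = 32.3 × 6.538/8.738 = 24.2 V.

V_out ≈ 24.2 V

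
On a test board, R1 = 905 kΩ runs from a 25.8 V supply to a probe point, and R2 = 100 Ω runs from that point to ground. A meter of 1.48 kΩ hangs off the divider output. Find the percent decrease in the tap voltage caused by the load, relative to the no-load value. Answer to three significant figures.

The divider's output (Thévenin) resistance is R1‖R2 = 99.99 Ω.
Fractional drop under load = R_th/(R_th + R_L) = 99.99 / (99.99 + 1480) = 0.06328.
So the output falls by 6.33 %.

6.33 %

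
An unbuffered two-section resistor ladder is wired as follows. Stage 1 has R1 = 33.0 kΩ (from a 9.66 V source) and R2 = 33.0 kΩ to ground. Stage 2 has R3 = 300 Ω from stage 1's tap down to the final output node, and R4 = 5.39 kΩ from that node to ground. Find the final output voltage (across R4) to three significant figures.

Stage 2 presents R3+R4 = 5690 Ω as a load on stage 1's tap.
Stage 1's lower leg becomes R2‖(R3+R4) = 4853 Ω, so V_mid = 9.66 × 4853/37850 = 1.239 V.
Stage 2 is itself unloaded: V_out = V_mid × R4/(R3+R4) = 1.239 × 5390/5690 = 1.17 V.

V_out ≈ 1.17 V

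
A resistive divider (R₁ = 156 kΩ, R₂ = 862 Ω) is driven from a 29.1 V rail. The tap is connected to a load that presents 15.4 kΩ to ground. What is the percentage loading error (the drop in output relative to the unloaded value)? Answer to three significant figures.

The divider's output (Thévenin) resistance is R₁‖R₂ = 857.3 Ω.
Fractional drop under load = R_th/(R_th + R_L) = 857.3 / (857.3 + 15400) = 0.05273.
So the output falls by 5.27 %.

5.27 %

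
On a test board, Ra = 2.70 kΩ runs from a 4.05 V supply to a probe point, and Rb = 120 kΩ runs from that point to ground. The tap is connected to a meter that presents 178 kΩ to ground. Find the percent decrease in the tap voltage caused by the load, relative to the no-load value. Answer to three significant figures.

1.46 %

The divider's output (Thévenin) resistance is Ra‖Rb = 2.641 kΩ.
Fractional drop under load = R_th/(R_th + R_L) = 2.641 / (2.641 + 178) = 0.01462.
So the output falls by 1.46 %.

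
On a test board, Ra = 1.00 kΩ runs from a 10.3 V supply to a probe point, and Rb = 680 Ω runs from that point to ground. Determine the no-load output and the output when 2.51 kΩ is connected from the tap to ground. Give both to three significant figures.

Unloaded: 4.17 V; loaded: 3.59 V

Open-circuit: V = 10.3 × 680/(1000 + 680) = 4.17 V.
With the load, Rb becomes Rb‖R_L = 535.0 Ω, so V = 10.3 × 535.0/1535 = 3.59 V.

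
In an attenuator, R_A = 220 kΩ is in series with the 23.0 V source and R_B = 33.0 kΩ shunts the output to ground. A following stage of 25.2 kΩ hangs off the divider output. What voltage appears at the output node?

V_out ≈ 1.40 V

The load sits in parallel with R_B: R_B‖R_L = (33.0 × 25.2) / (33.0 + 25.2) = 14.29 kΩ.
V_out = 23.0 × 14.29 / (220 + 14.29) = 23.0 × 14.29/234.3 = 1.40 V.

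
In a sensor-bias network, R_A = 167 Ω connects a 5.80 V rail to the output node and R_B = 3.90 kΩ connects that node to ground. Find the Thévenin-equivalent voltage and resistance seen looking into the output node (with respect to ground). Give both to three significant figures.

V_th is the open-circuit tap voltage: 5.80 × 3900/(167 + 3900) = 5.56 V.
With the supply zeroed, R_A and R_B appear in parallel from the tap: R_th = R_A‖R_B = (167 × 3900)/4067 = 160 Ω.

V_th = 5.56 V, R_th = 160 Ω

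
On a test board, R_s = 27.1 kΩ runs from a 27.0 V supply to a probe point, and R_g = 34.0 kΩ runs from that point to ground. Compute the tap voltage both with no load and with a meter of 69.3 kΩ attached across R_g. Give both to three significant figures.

Open-circuit: V = 27.0 × 34.0/(27.1 + 34.0) = 15.0 V.
With the load, R_g becomes R_g‖R_L = 22.81 kΩ, so V = 27.0 × 22.81/49.91 = 12.3 V.

Unloaded: 15.0 V; loaded: 12.3 V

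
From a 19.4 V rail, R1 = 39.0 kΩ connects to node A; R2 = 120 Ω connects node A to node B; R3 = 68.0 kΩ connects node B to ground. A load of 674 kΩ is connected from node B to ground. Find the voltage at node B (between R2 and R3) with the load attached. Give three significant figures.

At node B, R3 is in parallel with the load: R3‖R_L = 61770 Ω.
Below node A the resistance is R2 + (R3‖R_L) = 61890 Ω, so V_A = 19.4 × 61890/100900 = 11.90 V.
Then V_B = V_A × (R3‖R_L)/(R2 + R3‖R_L) = 11.90 × 61770/61890 = 11.9 V.

V ≈ 11.9 V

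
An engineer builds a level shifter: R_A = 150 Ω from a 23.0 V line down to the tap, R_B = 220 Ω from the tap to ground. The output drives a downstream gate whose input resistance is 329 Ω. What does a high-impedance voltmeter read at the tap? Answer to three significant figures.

The load sits in parallel with R_B: R_B‖R_L = (220 × 329) / (220 + 329) = 131.8 Ω.
V_out = 23.0 × 131.8 / (150 + 131.8) = 23.0 × 131.8/281.8 = 10.8 V.

V_out ≈ 10.8 V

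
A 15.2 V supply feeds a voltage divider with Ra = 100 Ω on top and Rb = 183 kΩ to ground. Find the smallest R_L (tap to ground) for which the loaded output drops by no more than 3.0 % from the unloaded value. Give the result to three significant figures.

R_L(min) ≈ 3.23 kΩ

Output resistance R_th = Ra‖Rb = (100 × 183000)/183100 = 99.95 Ω.
The fractional drop is R_th/(R_th + R_L); requiring this ≤ 0.0300 gives R_L ≥ R_th(1/0.0300 − 1) = 99.95 × 32.33 = 3.23 kΩ.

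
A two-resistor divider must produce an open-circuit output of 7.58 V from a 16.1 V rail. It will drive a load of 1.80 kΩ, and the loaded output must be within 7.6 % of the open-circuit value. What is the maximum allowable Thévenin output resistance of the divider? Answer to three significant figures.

R_th ≤ 148 Ω

Loading drop = R_th/(R_th + R_L) ≤ 0.0760, so R_th ≤ R_L · ε/(1−ε) = 1.80 kΩ × 0.0760/0.9240 = 148 Ω.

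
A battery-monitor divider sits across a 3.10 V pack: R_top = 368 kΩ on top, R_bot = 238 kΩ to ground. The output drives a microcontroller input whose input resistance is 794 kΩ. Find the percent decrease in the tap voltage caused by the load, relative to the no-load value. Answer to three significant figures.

15.4 %

The divider's output (Thévenin) resistance is R_top‖R_bot = 144.5 kΩ.
Fractional drop under load = R_th/(R_th + R_L) = 144.5 / (144.5 + 794) = 0.1540.
So the output falls by 15.4 %.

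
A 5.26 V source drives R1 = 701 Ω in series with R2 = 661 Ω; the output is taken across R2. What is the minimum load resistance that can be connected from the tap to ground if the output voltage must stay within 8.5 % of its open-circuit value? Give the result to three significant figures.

Output resistance R_th = R1‖R2 = (701 × 661)/1362 = 340.2 Ω.
The fractional drop is R_th/(R_th + R_L); requiring this ≤ 0.0850 gives R_L ≥ R_th(1/0.0850 − 1) = 340.2 × 10.76 = 3.66 kΩ.

R_L(min) ≈ 3.66 kΩ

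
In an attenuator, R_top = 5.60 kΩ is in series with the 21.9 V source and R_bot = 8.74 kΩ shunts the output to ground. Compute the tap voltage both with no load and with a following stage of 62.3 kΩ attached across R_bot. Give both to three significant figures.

Open-circuit: V = 21.9 × 8.74/(5.60 + 8.74) = 13.3 V.
With the load, R_bot becomes R_bot‖R_L = 7.665 kΩ, so V = 21.9 × 7.665/13.26 = 12.7 V.

Unloaded: 13.3 V; loaded: 12.7 V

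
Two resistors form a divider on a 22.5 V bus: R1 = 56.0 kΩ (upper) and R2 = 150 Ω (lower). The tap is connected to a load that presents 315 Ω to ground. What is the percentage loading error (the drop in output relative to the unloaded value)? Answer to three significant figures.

Unloaded V = 22.5 × 150/56150 = 0.06011 V.
Loaded: R2‖R_L = 101.6 Ω, giving V = 22.5 × 101.6/56100 = 0.04075 V.
Drop = (0.06011 − 0.04075) / 0.06011 = 32.2 %.

32.2 %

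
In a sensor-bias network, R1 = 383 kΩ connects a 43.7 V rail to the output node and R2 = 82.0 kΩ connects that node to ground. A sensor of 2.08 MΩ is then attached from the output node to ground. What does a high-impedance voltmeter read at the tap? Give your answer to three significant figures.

V_out ≈ 7.46 V

The load sits in parallel with R2: R2‖R_L = (82.0 × 2080) / (82.0 + 2080) = 78.89 kΩ.
V_out = 43.7 × 78.89 / (383 + 78.89) = 43.7 × 78.89/461.9 = 7.46 V.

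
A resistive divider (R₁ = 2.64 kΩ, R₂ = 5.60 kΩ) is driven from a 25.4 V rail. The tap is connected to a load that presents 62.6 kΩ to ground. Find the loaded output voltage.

The load sits in parallel with R₂: R₂‖R_L = (5.60 × 62.6) / (5.60 + 62.6) = 5.140 kΩ.
V_out = 25.4 × 5.140 / (2.64 + 5.140) = 25.4 × 5.140/7.780 = 16.8 V.
(Unloaded it would have been 17.3 V.)

V_out ≈ 16.8 V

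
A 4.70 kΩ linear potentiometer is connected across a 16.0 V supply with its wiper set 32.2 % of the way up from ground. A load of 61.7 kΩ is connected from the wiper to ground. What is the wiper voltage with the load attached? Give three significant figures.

The wiper splits the pot into (1−α)R = 3.187 kΩ above and αR = 1.513 kΩ below.
Lower section ‖ load = 1.477 kΩ.
V_wiper = 16.0 × 1.477/(3.187 + 1.477) = 5.07 V.

V ≈ 5.07 V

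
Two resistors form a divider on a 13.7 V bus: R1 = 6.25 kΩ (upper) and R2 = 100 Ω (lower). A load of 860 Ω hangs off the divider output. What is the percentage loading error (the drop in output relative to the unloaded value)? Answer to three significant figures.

The divider's output (Thévenin) resistance is R1‖R2 = 98.43 Ω.
Fractional drop under load = R_th/(R_th + R_L) = 98.43 / (98.43 + 860) = 0.1027.
So the output falls by 10.3 %.

10.3 %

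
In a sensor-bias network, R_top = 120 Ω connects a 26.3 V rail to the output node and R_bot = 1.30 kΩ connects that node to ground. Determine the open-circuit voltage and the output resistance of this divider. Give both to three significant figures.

V_th is the open-circuit tap voltage: 26.3 × 1300/(120 + 1300) = 24.1 V.
With the supply zeroed, R_top and R_bot appear in parallel from the tap: R_th = R_top‖R_bot = (120 × 1300)/1420 = 110 Ω.

V_th = 24.1 V, R_th = 110 Ω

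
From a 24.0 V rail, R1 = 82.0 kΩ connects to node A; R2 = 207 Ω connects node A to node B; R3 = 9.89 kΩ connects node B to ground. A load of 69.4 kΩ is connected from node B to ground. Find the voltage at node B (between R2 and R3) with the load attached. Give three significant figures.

At node B, R3 is in parallel with the load: R3‖R_L = 8656 Ω.
Below node A the resistance is R2 + (R3‖R_L) = 8863 Ω, so V_A = 24.0 × 8863/90860 = 2.341 V.
Then V_B = V_A × (R3‖R_L)/(R2 + R3‖R_L) = 2.341 × 8656/8863 = 2.29 V.

V ≈ 2.29 V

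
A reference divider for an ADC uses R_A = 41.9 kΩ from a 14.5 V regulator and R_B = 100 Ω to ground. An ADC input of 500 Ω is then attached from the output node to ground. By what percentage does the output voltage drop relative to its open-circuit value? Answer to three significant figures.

The divider's output (Thévenin) resistance is R_A‖R_B = 99.76 Ω.
Fractional drop under load = R_th/(R_th + R_L) = 99.76 / (99.76 + 500) = 0.1663.
So the output falls by 16.6 %.

16.6 %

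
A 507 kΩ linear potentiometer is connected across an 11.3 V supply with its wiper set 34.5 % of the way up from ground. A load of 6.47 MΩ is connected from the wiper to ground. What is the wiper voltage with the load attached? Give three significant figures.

The wiper splits the pot into (1−α)R = 332.1 kΩ above and αR = 174.9 kΩ below.
Lower section ‖ load = 170.3 kΩ.
V_wiper = 11.3 × 170.3/(332.1 + 170.3) = 3.83 V.

V ≈ 3.83 V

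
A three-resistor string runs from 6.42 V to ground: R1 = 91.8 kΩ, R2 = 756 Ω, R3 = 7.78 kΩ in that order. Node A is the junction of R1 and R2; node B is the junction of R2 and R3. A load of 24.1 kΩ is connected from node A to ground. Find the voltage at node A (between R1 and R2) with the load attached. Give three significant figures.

Below node A the series string R2+R3 = 8536 Ω sits in parallel with the 24100 Ω load: 6303 Ω.
V_A = 6.42 × 6303/(91800 + 6303) = 0.413 V.

V ≈ 0.413 V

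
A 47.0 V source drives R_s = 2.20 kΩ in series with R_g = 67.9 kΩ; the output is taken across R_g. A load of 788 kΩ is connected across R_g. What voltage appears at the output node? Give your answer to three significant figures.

V_out ≈ 45.4 V

The load sits in parallel with R_g: R_g‖R_L = (67.9 × 788) / (67.9 + 788) = 62.51 kΩ.
V_out = 47.0 × 62.51 / (2.20 + 62.51) = 47.0 × 62.51/64.71 = 45.4 V.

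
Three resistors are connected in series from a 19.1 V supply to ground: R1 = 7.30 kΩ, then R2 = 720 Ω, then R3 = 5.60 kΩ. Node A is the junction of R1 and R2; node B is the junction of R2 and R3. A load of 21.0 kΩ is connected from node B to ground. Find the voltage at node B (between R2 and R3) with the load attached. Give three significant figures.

At node B, R3 is in parallel with the load: R3‖R_L = 4421 Ω.
Below node A the resistance is R2 + (R3‖R_L) = 5141 Ω, so V_A = 19.1 × 5141/12440 = 7.893 V.
Then V_B = V_A × (R3‖R_L)/(R2 + R3‖R_L) = 7.893 × 4421/5141 = 6.79 V.

V ≈ 6.79 V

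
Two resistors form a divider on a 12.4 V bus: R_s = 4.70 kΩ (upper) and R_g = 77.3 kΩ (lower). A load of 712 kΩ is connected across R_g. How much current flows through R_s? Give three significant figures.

I ≈ 0.167 mA

R_g‖R_L = 69.73 kΩ, so the source sees R_s + R_g‖R_L = 74.43 kΩ.
I = 12.4 V / 74.43 kΩ = 0.167 mA.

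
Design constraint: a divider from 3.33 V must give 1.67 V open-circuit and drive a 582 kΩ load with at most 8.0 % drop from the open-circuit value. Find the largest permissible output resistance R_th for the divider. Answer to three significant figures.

Loading drop = R_th/(R_th + R_L) ≤ 0.0800, so R_th ≤ R_L · ε/(1−ε) = 582 kΩ × 0.0800/0.9200 = 50.6 kΩ.
(Any R1, R2 with R2/(R1+R2) = 0.502 and R1‖R2 ≤ 50.6 kΩ will meet the spec.)

R_th ≤ 50.6 kΩ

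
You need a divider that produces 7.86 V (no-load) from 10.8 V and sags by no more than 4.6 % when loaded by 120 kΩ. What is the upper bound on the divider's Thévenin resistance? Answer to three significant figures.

R_th ≤ 5.79 kΩ

Loading drop = R_th/(R_th + R_L) ≤ 0.0460, so R_th ≤ R_L · ε/(1−ε) = 120 kΩ × 0.0460/0.9540 = 5.79 kΩ.
(Any R1, R2 with R2/(R1+R2) = 0.728 and R1‖R2 ≤ 5.79 kΩ will meet the spec.)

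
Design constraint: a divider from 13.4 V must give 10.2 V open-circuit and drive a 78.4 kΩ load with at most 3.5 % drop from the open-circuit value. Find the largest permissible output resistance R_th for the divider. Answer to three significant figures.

Loading drop = R_th/(R_th + R_L) ≤ 0.0350, so R_th ≤ R_L · ε/(1−ε) = 78.4 kΩ × 0.0350/0.9650 = 2.84 kΩ.

R_th ≤ 2.84 kΩ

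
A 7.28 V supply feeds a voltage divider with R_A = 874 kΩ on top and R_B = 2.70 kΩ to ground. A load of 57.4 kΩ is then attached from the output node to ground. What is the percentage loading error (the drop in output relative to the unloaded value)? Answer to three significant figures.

4.48 %

The divider's output (Thévenin) resistance is R_A‖R_B = 2.692 kΩ.
Fractional drop under load = R_th/(R_th + R_L) = 2.692 / (2.692 + 57.4) = 0.04479.
So the output falls by 4.48 %.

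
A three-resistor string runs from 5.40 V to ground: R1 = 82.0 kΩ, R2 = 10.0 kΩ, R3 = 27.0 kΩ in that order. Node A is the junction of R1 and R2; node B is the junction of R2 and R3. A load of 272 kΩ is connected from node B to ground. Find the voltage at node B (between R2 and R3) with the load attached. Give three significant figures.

V ≈ 1.14 V

At node B, R3 is in parallel with the load: R3‖R_L = 24.56 kΩ.
Below node A the resistance is R2 + (R3‖R_L) = 34.56 kΩ, so V_A = 5.40 × 34.56/116.6 = 1.601 V.
Then V_B = V_A × (R3‖R_L)/(R2 + R3‖R_L) = 1.601 × 24.56/34.56 = 1.14 V.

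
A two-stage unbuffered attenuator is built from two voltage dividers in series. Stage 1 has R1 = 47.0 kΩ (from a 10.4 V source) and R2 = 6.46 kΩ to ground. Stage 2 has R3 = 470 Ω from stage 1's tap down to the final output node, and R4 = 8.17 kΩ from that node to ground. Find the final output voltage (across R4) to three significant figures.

V_out ≈ 0.717 V

Stage 2 presents R3+R4 = 8640 Ω as a load on stage 1's tap.
Stage 1's lower leg becomes R2‖(R3+R4) = 3696 Ω, so V_mid = 10.4 × 3696/50700 = 0.7583 V.
Stage 2 is itself unloaded: V_out = V_mid × R4/(R3+R4) = 0.7583 × 8170/8640 = 0.717 V.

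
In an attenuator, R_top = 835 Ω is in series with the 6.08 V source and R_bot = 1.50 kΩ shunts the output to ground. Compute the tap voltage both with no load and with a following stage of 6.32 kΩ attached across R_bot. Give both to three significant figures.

Open-circuit: V = 6.08 × 1500/(835 + 1500) = 3.91 V.
With the load, R_bot becomes R_bot‖R_L = 1212 Ω, so V = 6.08 × 1212/2047 = 3.60 V.

Unloaded: 3.91 V; loaded: 3.60 V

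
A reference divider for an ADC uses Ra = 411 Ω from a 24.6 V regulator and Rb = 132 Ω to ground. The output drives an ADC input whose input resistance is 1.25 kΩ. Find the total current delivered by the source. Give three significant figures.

I ≈ 46.4 mA

Rb‖R_L = 119.4 Ω, so the source sees Ra + Rb‖R_L = 530.4 Ω.
I = 24.6 V / 530.4 Ω = 46.4 mA.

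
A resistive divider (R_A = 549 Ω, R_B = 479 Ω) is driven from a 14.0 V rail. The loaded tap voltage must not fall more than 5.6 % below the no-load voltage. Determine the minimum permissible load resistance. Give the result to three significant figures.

R_L(min) ≈ 4.31 kΩ

Output resistance R_th = R_A‖R_B = (549 × 479)/1028 = 255.8 Ω.
The fractional drop is R_th/(R_th + R_L); requiring this ≤ 0.0560 gives R_L ≥ R_th(1/0.0560 − 1) = 255.8 × 16.86 = 4.31 kΩ.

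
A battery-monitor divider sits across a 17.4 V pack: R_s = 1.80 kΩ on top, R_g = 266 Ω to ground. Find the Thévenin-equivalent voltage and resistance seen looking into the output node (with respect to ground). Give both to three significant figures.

V_th = 2.24 V, R_th = 232 Ω

V_th is the open-circuit tap voltage: 17.4 × 266/(1800 + 266) = 2.24 V.
With the supply zeroed, R_s and R_g appear in parallel from the tap: R_th = R_s‖R_g = (1800 × 266)/2066 = 232 Ω.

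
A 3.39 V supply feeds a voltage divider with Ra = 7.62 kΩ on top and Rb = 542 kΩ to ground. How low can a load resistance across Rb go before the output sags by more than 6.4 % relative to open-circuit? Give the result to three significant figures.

R_L(min) ≈ 110 kΩ

Output resistance R_th = Ra‖Rb = (7.62 × 542)/549.6 = 7.514 kΩ.
The fractional drop is R_th/(R_th + R_L); requiring this ≤ 0.0640 gives R_L ≥ R_th(1/0.0640 − 1) = 7.514 × 14.62 = 110 kΩ.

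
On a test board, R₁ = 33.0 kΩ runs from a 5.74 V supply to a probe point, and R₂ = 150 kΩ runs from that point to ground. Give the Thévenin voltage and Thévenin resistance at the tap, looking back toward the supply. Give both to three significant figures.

V_th is the open-circuit tap voltage: 5.74 × 150/(33.0 + 150) = 4.70 V.
With the supply zeroed, R₁ and R₂ appear in parallel from the tap: R_th = R₁‖R₂ = (33.0 × 150)/183.0 = 27.0 kΩ.

V_th = 4.70 V, R_th = 27.0 kΩ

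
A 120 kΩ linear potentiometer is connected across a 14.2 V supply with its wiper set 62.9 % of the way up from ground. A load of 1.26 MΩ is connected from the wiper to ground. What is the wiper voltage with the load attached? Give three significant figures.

The wiper splits the pot into (1−α)R = 44.52 kΩ above and αR = 75.48 kΩ below.
Lower section ‖ load = 71.21 kΩ.
V_wiper = 14.2 × 71.21/(44.52 + 71.21) = 8.74 V.

V ≈ 8.74 V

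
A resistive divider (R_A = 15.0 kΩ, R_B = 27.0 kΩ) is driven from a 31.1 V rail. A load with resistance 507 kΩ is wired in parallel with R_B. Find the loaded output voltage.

V_out ≈ 19.6 V

The load sits in parallel with R_B: R_B‖R_L = (27.0 × 507) / (27.0 + 507) = 25.63 kΩ.
V_out = 31.1 × 25.63 / (15.0 + 25.63) = 31.1 × 25.63/40.63 = 19.6 V.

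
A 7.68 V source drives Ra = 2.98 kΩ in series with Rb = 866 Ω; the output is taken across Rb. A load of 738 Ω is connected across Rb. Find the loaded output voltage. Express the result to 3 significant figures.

The load sits in parallel with Rb: Rb‖R_L = (866 × 738) / (866 + 738) = 398.4 Ω.
V_out = 7.68 × 398.4 / (2980 + 398.4) = 7.68 × 398.4/3378 = 0.906 V.

V_out ≈ 0.906 V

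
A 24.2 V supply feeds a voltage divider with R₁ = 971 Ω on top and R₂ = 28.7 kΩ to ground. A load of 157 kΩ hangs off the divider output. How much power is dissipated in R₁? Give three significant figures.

P ≈ 0.893 mW

Total resistance from the source is R₁ + (R₂‖R_L) = 25240 Ω, so I = 24.2/25240 Ω = 0.9590 mA.
P = I²·R₁ = (0.9590 mA)² × 971 Ω = 0.893 mW.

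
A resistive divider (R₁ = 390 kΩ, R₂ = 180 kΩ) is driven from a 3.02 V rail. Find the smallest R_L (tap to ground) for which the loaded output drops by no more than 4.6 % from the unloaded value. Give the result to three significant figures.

Output resistance R_th = R₁‖R₂ = (390 × 180)/570.0 = 123.2 kΩ.
The fractional drop is R_th/(R_th + R_L); requiring this ≤ 0.0460 gives R_L ≥ R_th(1/0.0460 − 1) = 123.2 × 20.74 = 2.55 MΩ.

R_L(min) ≈ 2.55 MΩ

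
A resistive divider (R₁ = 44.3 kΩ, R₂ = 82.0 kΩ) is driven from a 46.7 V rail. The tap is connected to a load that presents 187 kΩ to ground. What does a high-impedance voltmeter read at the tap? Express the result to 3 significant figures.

V_out ≈ 26.3 V

The load sits in parallel with R₂: R₂‖R_L = (82.0 × 187) / (82.0 + 187) = 57.00 kΩ.
V_out = 46.7 × 57.00 / (44.3 + 57.00) = 46.7 × 57.00/101.3 = 26.3 V.
(Unloaded it would have been 30.3 V.)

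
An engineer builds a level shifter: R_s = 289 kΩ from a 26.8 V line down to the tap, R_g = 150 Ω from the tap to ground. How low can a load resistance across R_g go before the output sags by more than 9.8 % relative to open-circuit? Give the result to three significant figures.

Output resistance R_th = R_s‖R_g = (289000 × 150)/289200 = 149.9 Ω.
The fractional drop is R_th/(R_th + R_L); requiring this ≤ 0.0980 gives R_L ≥ R_th(1/0.0980 − 1) = 149.9 × 9.204 = 1.38 kΩ.

R_L(min) ≈ 1.38 kΩ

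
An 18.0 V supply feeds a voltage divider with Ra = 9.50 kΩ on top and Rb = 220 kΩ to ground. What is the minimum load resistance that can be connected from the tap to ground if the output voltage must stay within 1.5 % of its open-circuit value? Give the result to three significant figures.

Output resistance R_th = Ra‖Rb = (9.50 × 220)/229.5 = 9.107 kΩ.
The fractional drop is R_th/(R_th + R_L); requiring this ≤ 0.0150 gives R_L ≥ R_th(1/0.0150 − 1) = 9.107 × 65.67 = 598 kΩ.

R_L(min) ≈ 598 kΩ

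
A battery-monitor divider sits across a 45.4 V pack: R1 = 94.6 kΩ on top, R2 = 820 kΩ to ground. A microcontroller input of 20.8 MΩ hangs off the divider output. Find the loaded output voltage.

The load sits in parallel with R2: R2‖R_L = (820 × 20800) / (820 + 20800) = 788.9 kΩ.
V_out = 45.4 × 788.9 / (94.6 + 788.9) = 45.4 × 788.9/883.5 = 40.5 V.

V_out ≈ 40.5 V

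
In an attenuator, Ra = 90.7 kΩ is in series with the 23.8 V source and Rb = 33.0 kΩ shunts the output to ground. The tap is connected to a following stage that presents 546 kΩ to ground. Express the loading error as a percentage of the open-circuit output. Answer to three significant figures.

The divider's output (Thévenin) resistance is Ra‖Rb = 24.20 kΩ.
Fractional drop under load = R_th/(R_th + R_L) = 24.20 / (24.20 + 546) = 0.04244.
So the output falls by 4.24 %.

4.24 %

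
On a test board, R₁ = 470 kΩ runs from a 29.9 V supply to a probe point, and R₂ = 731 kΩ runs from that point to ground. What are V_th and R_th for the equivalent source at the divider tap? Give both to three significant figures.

V_th is the open-circuit tap voltage: 29.9 × 731/(470 + 731) = 18.2 V.
With the supply zeroed, R₁ and R₂ appear in parallel from the tap: R_th = R₁‖R₂ = (470 × 731)/1201 = 286 kΩ.

V_th = 18.2 V, R_th = 286 kΩ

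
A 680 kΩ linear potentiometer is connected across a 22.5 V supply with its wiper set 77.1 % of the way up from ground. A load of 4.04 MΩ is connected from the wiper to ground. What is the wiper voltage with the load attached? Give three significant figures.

V ≈ 16.8 V

The wiper splits the pot into (1−α)R = 155.7 kΩ above and αR = 524.3 kΩ below.
Lower section ‖ load = 464.1 kΩ.
V_wiper = 22.5 × 464.1/(155.7 + 464.1) = 16.8 V.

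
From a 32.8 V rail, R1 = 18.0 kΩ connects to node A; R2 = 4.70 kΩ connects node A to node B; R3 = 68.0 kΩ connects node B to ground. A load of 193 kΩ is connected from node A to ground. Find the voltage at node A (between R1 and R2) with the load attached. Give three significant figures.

Below node A the series string R2+R3 = 72.70 kΩ sits in parallel with the 193 kΩ load: 52.81 kΩ.
V_A = 32.8 × 52.81/(18.0 + 52.81) = 24.5 V.

V ≈ 24.5 V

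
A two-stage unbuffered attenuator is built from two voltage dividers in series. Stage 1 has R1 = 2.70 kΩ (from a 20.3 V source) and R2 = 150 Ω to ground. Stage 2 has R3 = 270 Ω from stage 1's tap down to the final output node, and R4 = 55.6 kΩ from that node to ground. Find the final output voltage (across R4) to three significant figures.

Stage 2 presents R3+R4 = 55870 Ω as a load on stage 1's tap.
Stage 1's lower leg becomes R2‖(R3+R4) = 149.6 Ω, so V_mid = 20.3 × 149.6/2850 = 1.066 V.
Stage 2 is itself unloaded: V_out = V_mid × R4/(R3+R4) = 1.066 × 55600/55870 = 1.06 V.

V_out ≈ 1.06 V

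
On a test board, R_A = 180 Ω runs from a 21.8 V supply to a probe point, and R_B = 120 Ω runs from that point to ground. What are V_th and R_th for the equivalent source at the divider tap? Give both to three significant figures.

V_th is the open-circuit tap voltage: 21.8 × 120/(180 + 120) = 8.72 V.
With the supply zeroed, R_A and R_B appear in parallel from the tap: R_th = R_A‖R_B = (180 × 120)/300.0 = 72.0 Ω.

V_th = 8.72 V, R_th = 72.0 Ω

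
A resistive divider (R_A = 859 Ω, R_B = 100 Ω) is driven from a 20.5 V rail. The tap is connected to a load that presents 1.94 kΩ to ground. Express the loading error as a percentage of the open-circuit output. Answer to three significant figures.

The divider's output (Thévenin) resistance is R_A‖R_B = 89.57 Ω.
Fractional drop under load = R_th/(R_th + R_L) = 89.57 / (89.57 + 1940) = 0.04413.
So the output falls by 4.41 %.

4.41 %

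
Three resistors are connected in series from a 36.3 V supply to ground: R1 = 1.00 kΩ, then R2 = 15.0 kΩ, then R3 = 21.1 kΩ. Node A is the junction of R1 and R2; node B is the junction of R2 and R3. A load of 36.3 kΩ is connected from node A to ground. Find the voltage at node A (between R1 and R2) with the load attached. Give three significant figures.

Below node A the series string R2+R3 = 36.10 kΩ sits in parallel with the 36.3 kΩ load: 18.10 kΩ.
V_A = 36.3 × 18.10/(1.00 + 18.10) = 34.4 V.

V ≈ 34.4 V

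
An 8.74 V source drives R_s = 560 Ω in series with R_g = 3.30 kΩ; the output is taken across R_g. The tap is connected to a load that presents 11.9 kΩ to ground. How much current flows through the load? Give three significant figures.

I_L ≈ 0.604 mA

R_g‖R_L = 2584 Ω; V_out = 8.74 × 2584/3144 = 7.183 V.
I_L = V_out / R_L = 7.183 / 11.9 kΩ = 0.604 mA.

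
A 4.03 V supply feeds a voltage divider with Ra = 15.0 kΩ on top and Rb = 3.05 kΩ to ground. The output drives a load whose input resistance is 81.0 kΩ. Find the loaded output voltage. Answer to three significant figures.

The load sits in parallel with Rb: Rb‖R_L = (3.05 × 81.0) / (3.05 + 81.0) = 2.939 kΩ.
V_out = 4.03 × 2.939 / (15.0 + 2.939) = 4.03 × 2.939/17.94 = 0.660 V.
(Unloaded it would have been 0.681 V.)

V_out ≈ 0.660 V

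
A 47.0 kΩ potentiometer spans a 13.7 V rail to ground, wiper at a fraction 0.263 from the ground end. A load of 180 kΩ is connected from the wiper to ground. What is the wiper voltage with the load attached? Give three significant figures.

V ≈ 3.43 V

The wiper splits the pot into (1−α)R = 34.64 kΩ above and αR = 12.36 kΩ below.
Lower section ‖ load = 11.57 kΩ.
V_wiper = 13.7 × 11.57/(34.64 + 11.57) = 3.43 V.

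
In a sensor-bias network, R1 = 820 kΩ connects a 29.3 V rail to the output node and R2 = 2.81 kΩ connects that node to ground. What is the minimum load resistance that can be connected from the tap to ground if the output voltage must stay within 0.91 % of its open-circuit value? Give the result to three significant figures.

Output resistance R_th = R1‖R2 = (820 × 2.81)/822.8 = 2.800 kΩ.
The fractional drop is R_th/(R_th + R_L); requiring this ≤ 0.00910 gives R_L ≥ R_th(1/0.00910 − 1) = 2.800 × 108.9 = 305 kΩ.

R_L(min) ≈ 305 kΩ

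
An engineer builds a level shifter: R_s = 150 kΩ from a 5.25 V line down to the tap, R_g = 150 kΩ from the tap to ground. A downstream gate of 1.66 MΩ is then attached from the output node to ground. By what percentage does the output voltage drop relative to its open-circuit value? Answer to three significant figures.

4.32 %

The divider's output (Thévenin) resistance is R_s‖R_g = 75.00 kΩ.
Fractional drop under load = R_th/(R_th + R_L) = 75.00 / (75.00 + 1660) = 0.04323.
So the output falls by 4.32 %.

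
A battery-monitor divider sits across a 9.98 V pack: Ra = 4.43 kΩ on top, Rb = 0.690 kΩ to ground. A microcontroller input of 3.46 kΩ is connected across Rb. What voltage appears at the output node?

V_out ≈ 1.15 V

The load sits in parallel with Rb: Rb‖R_L = (690 × 3460) / (690 + 3460) = 575.3 Ω.
V_out = 9.98 × 575.3 / (4430 + 575.3) = 9.98 × 575.3/5005 = 1.15 V.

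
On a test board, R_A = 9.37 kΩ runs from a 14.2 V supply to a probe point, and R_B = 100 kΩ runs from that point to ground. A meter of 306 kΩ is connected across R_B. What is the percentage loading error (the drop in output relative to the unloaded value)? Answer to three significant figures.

The divider's output (Thévenin) resistance is R_A‖R_B = 8.567 kΩ.
Fractional drop under load = R_th/(R_th + R_L) = 8.567 / (8.567 + 306) = 0.02724.
So the output falls by 2.72 %.

2.72 %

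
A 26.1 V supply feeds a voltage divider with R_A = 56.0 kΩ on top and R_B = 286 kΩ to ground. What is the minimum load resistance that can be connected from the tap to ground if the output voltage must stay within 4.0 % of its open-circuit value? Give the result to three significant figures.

R_L(min) ≈ 1.12 MΩ

Output resistance R_th = R_A‖R_B = (56.0 × 286)/342.0 = 46.83 kΩ.
The fractional drop is R_th/(R_th + R_L); requiring this ≤ 0.0400 gives R_L ≥ R_th(1/0.0400 − 1) = 46.83 × 24.00 = 1.12 MΩ.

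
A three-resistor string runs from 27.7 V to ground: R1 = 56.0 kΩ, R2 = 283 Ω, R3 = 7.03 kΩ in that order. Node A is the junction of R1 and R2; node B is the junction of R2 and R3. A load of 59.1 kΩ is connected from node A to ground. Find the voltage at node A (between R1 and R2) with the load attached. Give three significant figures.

V ≈ 2.88 V

Below node A the series string R2+R3 = 7313 Ω sits in parallel with the 59100 Ω load: 6508 Ω.
V_A = 27.7 × 6508/(56000 + 6508) = 2.88 V.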